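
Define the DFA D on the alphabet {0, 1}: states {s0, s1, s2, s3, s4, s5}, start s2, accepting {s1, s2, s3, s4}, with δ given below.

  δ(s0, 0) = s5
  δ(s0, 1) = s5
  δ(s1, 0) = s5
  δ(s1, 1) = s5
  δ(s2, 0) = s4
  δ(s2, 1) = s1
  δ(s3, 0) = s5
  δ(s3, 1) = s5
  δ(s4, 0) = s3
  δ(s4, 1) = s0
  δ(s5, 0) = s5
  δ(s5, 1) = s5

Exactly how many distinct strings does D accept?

4

The useful subgraph on states {s1, s2, s3, s4} is acyclic, so L(D) is finite; the longest accepting path visits 3 useful states, giving maximum string length 2.
Counting accepting paths from s2 by length: 1 of length 0, 2 of length 1, 1 of length 2. Total 4.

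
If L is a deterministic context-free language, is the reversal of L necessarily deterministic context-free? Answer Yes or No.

L = {c bⁿaⁿ : n≥0} ∪ {d b²ⁿaⁿ : n≥0} is a DCFL: the first symbol tells a deterministic PDA whether to pop one or two b's per a. Its reversal Lᴿ = {aⁿbⁿ c : n≥0} ∪ {aⁿb²ⁿ d : n≥0} is not. DCFLs are closed under right quotient by regular languages, and Lᴿ/{c, d} = {aⁿbⁿ : n≥0} ∪ {aⁿb²ⁿ : n≥0} — the standard context-free language accepted by no deterministic PDA (intuitively the machine would have to commit to a b-to-a ratio before the distinguishing marker arrives; formally, a DPDA for it would have a single run on aⁿb²ⁿ, accepting after the prefix aⁿbⁿ and accepting again after n more b's; an ordinary PDA that simulates it on a's and b's and, at any moment when it is accepting, may switch to reading only a fresh letter e while feeding each e to the simulation as a b, would accept aⁱbʲeᵏ (k≥1) exactly when both aⁱbʲ and aⁱbʲ⁺ᵏ are in the language, i.e. its language intersected with the regular set a*b*e⁺ would be exactly {aⁿbⁿeⁿ : n≥1} — impossible, since context-free languages are closed under intersection with regular sets and {aⁿbⁿeⁿ} is not context-free). So Lᴿ cannot be a DCFL.

No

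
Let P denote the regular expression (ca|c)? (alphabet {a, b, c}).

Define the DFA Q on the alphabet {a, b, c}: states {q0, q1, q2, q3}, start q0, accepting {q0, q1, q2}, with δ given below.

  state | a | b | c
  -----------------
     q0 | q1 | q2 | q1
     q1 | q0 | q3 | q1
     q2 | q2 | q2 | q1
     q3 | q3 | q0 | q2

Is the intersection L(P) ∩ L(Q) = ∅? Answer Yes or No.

No

The empty string ε is accepted by both P and Q.
Hence L(P) ∩ L(Q) ≠ ∅.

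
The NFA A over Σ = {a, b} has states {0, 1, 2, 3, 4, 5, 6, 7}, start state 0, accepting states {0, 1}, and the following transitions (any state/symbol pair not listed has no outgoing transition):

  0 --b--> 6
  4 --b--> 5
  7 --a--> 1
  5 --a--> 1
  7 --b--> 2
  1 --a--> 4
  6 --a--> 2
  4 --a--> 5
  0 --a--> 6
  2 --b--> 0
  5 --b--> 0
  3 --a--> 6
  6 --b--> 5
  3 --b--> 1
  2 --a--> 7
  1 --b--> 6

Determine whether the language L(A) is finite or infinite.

State 0 is reachable from the start and can reach an accepting state, and it lies on the cycle 0 → 6 → 2 → 0.
Traversing that cycle any number of times yields accepted strings of unbounded length, so the language is infinite.

infinite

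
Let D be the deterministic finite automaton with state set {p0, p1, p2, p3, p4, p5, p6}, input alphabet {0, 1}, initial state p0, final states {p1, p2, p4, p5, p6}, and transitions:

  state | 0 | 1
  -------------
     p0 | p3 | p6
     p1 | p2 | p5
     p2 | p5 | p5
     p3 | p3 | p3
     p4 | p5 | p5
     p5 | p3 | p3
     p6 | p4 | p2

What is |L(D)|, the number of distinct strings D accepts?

The useful subgraph on states {p0, p2, p4, p5, p6} is acyclic, so L(D) is finite; the longest accepting path visits 4 useful states, giving maximum string length 3.
Counting accepting paths from p0 by length: 1 of length 1, 2 of length 2, 4 of length 3. Total 7.

7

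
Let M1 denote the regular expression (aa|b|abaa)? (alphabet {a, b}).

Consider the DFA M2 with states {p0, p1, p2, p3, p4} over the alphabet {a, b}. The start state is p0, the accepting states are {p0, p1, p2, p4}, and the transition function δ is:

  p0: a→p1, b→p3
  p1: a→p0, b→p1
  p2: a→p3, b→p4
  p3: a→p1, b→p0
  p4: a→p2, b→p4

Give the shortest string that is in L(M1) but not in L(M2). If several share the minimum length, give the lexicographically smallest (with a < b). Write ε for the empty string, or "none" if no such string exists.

The string b is accepted by M1 but not by M2.
No shorter string lies in the difference, and b is the lexicographically first length-1 string in L(M1) \ L(M2).

b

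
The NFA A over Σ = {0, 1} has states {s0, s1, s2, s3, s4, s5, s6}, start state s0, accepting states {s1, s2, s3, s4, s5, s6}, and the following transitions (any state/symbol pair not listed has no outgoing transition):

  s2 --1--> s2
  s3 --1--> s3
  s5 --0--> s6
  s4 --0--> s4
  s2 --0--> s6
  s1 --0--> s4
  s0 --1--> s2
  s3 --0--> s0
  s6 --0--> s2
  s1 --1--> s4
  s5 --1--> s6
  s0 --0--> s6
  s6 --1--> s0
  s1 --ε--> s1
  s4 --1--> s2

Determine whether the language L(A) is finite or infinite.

State s2 is reachable from the start and can reach an accepting state, and it lies on the cycle s2 → s2.
Traversing that cycle any number of times yields accepted strings of unbounded length, so the language is infinite.

infinite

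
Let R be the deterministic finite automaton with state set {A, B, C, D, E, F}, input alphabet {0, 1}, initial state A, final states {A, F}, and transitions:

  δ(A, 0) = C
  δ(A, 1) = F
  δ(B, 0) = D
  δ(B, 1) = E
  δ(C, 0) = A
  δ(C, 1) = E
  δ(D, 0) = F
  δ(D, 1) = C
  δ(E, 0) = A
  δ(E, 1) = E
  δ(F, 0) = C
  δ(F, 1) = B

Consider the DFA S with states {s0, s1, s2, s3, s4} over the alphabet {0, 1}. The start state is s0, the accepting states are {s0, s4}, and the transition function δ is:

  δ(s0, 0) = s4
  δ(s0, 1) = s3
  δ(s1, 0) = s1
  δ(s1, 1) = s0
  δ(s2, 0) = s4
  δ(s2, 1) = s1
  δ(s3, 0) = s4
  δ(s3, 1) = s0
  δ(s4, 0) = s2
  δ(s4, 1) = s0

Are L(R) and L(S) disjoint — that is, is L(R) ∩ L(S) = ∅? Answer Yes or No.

No

The empty string ε is accepted by both R and S.
Hence L(R) ∩ L(S) ≠ ∅.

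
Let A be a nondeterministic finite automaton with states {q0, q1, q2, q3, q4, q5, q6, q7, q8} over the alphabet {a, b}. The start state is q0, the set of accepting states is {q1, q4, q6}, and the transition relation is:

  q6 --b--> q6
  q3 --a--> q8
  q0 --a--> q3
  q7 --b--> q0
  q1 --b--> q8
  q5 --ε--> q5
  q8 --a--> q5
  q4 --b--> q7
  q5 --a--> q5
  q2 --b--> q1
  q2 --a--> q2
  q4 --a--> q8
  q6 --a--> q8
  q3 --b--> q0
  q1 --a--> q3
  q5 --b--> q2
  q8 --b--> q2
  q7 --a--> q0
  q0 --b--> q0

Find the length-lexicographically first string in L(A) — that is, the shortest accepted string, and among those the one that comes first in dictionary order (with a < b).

A breadth-first search from q0 reaches an accepting state first via the path q0 → q3 → q8 → q2 → q1 on input aabb.
No string of length < 4 is accepted (BFS exhausts all shorter strings without reaching an accepting state), and aabb is the lexicographically least accepting string of length 4.

aabb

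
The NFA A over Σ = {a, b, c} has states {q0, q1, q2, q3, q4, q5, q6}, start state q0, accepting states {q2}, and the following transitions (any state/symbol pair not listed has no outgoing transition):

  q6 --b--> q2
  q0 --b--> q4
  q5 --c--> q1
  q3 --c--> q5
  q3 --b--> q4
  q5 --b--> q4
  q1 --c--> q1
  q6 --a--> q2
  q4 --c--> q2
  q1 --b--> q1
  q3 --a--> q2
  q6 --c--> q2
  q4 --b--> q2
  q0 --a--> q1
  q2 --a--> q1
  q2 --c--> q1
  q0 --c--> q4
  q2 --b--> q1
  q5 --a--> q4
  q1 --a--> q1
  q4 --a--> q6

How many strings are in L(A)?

10

The useful subgraph on states {q0, q2, q4, q6} is acyclic, so L(A) is finite; the longest accepting path visits 4 useful states, giving maximum string length 3.
Counting accepting paths from q0 by length: 4 of length 2, 6 of length 3. Total 10.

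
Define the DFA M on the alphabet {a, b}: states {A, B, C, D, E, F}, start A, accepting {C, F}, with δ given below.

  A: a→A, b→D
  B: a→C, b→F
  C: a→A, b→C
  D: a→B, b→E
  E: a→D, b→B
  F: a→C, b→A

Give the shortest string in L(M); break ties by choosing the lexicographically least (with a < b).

baa

A breadth-first search from A reaches an accepting state first via the path A → D → B → C on input baa.
No string of length < 3 is accepted (BFS exhausts all shorter strings without reaching an accepting state), and baa is the lexicographically least accepting string of length 3.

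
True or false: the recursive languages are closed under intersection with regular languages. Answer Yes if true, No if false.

Yes

A regular language is decidable (simulate its DFA), so run that check and the decider for L and accept iff both accept; everything halts.
So the recursive languages are closed under intersection with a regular language.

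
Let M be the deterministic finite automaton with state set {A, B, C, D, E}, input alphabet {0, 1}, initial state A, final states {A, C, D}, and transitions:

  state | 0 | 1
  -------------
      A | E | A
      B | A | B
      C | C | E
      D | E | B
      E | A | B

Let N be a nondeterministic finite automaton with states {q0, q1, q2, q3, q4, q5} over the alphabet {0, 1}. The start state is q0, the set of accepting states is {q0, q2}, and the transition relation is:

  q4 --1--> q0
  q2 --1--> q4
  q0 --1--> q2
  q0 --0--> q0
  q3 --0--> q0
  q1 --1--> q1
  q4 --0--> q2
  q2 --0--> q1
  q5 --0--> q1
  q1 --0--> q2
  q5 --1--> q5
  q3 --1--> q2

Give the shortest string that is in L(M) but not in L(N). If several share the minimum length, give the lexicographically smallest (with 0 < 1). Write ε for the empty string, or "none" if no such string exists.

The string 11 is accepted by M but not by N.
No shorter string lies in the difference, and 11 is the lexicographically first length-2 string in L(M) \ L(N).

11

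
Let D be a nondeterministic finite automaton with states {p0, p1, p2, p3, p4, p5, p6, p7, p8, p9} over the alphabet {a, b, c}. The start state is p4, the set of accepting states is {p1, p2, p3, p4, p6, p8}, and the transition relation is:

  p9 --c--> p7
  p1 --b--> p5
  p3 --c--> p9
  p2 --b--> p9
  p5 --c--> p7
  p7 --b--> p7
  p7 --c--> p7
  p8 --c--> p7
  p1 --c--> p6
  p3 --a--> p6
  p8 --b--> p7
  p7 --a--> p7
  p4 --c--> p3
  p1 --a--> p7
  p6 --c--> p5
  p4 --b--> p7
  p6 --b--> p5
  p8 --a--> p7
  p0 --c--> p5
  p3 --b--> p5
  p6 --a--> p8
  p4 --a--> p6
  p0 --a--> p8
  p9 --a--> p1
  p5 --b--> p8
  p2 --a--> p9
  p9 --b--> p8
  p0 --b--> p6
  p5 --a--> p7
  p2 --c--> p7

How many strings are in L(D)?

18

The useful subgraph on states {p1, p3, p4, p5, p6, p8, p9} is acyclic, so L(D) is finite; the longest accepting path visits 7 useful states, giving maximum string length 6.
Counting accepting paths from p4 by length: 1 of length 0, 2 of length 1, 2 of length 2, 6 of length 3, 3 of length 4, 2 of length 5, 2 of length 6. Total 18.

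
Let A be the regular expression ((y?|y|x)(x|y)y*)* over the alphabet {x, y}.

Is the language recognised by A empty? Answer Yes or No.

No

The empty string ε matches the expression, so it belongs to L(A).
Since L(A) contains at least one string, it is not empty.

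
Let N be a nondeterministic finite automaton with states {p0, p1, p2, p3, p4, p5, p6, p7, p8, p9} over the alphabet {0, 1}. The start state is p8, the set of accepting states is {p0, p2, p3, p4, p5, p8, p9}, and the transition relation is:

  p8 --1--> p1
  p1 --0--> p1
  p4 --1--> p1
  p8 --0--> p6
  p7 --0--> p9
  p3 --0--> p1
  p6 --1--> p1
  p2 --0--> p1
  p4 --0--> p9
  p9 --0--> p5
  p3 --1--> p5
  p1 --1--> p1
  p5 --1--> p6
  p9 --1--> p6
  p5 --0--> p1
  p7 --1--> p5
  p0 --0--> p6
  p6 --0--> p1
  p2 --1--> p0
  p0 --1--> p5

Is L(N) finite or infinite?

The useful states (reachable from p8 and able to reach an accepting state) are {p8}.
Restricted to these states the transition graph has no cycle, so every accepting path has bounded length and L is finite.

finite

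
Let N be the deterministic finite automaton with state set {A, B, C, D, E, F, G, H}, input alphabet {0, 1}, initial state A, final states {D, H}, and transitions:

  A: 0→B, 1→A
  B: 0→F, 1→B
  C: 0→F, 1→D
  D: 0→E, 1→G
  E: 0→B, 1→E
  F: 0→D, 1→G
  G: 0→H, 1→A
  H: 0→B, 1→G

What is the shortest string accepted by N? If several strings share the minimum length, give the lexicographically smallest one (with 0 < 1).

000

A breadth-first search from A reaches an accepting state first via the path A → B → F → D on input 000.
No string of length < 3 is accepted (BFS exhausts all shorter strings without reaching an accepting state), and 000 is the lexicographically least accepting string of length 3.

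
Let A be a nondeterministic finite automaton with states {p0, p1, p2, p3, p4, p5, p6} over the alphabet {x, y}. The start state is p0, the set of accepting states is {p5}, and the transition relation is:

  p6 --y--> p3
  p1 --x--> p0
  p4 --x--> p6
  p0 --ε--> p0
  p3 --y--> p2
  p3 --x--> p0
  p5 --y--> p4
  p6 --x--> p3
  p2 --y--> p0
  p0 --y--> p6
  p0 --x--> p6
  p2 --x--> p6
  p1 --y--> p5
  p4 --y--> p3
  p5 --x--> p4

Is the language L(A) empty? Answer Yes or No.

The states reachable from the start state are {p0, p2, p3, p6}.
None of the accepting states {p5} is reachable, so no string is accepted and L(A) = ∅.

Yes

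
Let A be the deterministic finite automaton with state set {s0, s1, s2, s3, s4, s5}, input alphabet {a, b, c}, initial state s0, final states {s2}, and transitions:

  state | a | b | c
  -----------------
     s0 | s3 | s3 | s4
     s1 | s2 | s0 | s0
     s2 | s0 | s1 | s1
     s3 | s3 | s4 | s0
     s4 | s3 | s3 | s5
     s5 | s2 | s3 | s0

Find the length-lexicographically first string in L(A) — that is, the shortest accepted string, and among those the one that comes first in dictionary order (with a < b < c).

A breadth-first search from s0 reaches an accepting state first via the path s0 → s4 → s5 → s2 on input cca.
No string of length < 3 is accepted (BFS exhausts all shorter strings without reaching an accepting state), and cca is the lexicographically least accepting string of length 3.

cca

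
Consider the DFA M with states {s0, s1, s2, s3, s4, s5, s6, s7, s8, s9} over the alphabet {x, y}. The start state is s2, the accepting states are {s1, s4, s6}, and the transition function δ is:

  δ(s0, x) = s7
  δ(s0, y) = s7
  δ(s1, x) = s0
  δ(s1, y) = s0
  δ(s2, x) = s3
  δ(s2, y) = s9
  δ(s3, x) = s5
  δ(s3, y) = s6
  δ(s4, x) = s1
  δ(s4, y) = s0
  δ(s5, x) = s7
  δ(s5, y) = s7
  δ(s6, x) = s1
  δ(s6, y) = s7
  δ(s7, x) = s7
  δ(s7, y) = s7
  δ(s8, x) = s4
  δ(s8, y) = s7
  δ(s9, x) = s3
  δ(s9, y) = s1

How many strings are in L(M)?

The useful subgraph on states {s1, s2, s3, s6, s9} is acyclic, so L(M) is finite; the longest accepting path visits 5 useful states, giving maximum string length 4.
Counting accepting paths from s2 by length: 2 of length 2, 2 of length 3, 1 of length 4. Total 5.

5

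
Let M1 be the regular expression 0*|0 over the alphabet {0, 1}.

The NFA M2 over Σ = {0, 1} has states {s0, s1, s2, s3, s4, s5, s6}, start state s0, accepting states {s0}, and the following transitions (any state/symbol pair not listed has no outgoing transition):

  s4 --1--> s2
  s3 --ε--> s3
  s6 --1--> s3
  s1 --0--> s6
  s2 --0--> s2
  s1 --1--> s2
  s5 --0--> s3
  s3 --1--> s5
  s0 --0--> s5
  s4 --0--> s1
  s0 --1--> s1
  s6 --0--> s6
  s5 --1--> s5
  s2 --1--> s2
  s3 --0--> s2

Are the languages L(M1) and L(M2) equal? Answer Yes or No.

The string 0 is accepted by M1 but rejected by M2.
So L(M1) ≠ L(M2).

No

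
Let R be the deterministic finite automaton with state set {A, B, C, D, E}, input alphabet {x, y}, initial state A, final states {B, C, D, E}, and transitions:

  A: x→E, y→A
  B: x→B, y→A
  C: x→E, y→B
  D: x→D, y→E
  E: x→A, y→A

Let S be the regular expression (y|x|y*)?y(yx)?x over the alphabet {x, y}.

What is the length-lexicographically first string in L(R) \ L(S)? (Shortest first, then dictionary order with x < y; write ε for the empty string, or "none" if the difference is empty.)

The string x is accepted by R but not by S.
No shorter string lies in the difference, and x is the lexicographically first length-1 string in L(R) \ L(S).

x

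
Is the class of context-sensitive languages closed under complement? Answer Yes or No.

Yes

The context-sensitive languages are exactly NSPACE(n), and by the Immerman–Szelepcsényi theorem nondeterministic space classes (from log n up) are closed under complement.
So the context-sensitive languages are closed under complement.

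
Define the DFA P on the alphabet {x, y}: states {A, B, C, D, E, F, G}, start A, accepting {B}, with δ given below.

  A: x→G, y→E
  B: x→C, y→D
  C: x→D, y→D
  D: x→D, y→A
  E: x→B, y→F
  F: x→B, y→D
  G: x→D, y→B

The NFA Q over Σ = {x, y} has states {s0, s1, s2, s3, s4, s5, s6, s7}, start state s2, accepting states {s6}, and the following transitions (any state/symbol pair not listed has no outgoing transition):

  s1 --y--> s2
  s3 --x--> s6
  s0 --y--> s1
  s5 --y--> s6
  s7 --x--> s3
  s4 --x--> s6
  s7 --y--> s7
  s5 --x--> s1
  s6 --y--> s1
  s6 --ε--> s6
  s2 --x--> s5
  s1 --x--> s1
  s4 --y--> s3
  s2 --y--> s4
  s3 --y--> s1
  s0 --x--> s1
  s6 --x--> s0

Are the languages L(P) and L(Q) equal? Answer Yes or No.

Exploring the product automaton P × Q from the start pair (A, s2), following both machines on each input symbol, reaches 7 state pairs: (A, s2), (G, s5), (E, s4), (D, s1), (B, s6), (F, s3), (C, s0).
P accepts in {B} and Q accepts in {s6}. In every reachable pair the two components are either both accepting — (B, s6) — or both non-accepting, so no string is accepted by exactly one of the machines: L(P) \ L(Q) and L(Q) \ L(P) are both empty.
Hence every string is accepted by P iff it is accepted by Q, and the two languages coincide.

Yes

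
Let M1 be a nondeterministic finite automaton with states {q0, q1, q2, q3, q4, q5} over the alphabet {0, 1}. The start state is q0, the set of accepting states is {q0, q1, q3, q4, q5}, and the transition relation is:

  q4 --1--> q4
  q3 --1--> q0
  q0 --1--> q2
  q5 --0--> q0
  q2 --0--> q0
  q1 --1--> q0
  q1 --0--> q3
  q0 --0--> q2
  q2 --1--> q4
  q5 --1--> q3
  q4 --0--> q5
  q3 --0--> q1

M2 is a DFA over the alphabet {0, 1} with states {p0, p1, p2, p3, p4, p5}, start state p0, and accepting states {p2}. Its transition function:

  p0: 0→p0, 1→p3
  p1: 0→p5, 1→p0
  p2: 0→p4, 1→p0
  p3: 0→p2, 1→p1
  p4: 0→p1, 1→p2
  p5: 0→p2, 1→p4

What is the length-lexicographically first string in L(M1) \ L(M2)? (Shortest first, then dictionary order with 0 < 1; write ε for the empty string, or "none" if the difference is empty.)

The empty string ε is accepted by M1 but not by M2.
Since ε is the unique shortest string, it is the required witness.

ε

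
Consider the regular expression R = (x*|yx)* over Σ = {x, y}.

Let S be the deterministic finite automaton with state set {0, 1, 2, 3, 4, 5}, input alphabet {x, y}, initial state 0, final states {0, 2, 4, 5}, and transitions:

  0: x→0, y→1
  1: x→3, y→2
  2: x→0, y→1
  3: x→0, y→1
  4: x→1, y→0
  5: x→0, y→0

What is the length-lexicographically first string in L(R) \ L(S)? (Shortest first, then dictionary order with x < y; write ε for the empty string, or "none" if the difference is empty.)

yx

The string yx is accepted by R but not by S.
No shorter string lies in the difference, and yx is the lexicographically first length-2 string in L(R) \ L(S).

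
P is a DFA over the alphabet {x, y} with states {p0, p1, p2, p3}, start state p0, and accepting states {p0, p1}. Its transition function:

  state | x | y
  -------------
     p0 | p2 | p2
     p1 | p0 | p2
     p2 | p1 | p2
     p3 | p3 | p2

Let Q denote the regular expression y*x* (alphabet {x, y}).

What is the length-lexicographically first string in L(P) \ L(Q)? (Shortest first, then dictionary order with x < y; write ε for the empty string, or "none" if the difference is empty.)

xyx

The string xyx is accepted by P but not by Q.
No shorter string lies in the difference, and xyx is the lexicographically first length-3 string in L(P) \ L(Q).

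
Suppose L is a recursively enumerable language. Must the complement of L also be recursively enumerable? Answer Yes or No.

No

If both L and its complement were r.e., running the two recognisers in parallel would decide L, so L would be recursive; but there are r.e. languages that are not recursive (e.g. the halting problem), and their complements are therefore not r.e.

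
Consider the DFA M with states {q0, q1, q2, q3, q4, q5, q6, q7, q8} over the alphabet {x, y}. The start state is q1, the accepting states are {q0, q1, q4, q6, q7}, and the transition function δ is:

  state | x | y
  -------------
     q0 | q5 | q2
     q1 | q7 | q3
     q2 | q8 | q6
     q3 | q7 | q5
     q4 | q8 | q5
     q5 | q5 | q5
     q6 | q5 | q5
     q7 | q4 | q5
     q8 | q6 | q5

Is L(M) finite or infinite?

The useful states (reachable from q1 and able to reach an accepting state) are {q1, q3, q4, q6, q7, q8}.
Restricted to these states the transition graph has no cycle, so every accepting path has bounded length and L is finite.

finite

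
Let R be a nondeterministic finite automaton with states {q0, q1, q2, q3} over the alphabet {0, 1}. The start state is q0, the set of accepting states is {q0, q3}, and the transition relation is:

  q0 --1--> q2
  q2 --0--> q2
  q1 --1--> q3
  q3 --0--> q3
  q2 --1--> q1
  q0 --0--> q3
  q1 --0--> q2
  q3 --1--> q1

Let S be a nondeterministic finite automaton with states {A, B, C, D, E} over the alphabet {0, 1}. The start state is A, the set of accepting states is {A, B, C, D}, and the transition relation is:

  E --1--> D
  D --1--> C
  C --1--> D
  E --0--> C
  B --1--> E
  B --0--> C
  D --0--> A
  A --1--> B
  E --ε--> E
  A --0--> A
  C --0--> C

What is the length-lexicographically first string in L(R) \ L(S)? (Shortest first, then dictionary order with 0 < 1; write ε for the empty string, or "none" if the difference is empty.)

The string 011 is accepted by R but not by S.
No shorter string lies in the difference, and 011 is the lexicographically first length-3 string in L(R) \ L(S).

011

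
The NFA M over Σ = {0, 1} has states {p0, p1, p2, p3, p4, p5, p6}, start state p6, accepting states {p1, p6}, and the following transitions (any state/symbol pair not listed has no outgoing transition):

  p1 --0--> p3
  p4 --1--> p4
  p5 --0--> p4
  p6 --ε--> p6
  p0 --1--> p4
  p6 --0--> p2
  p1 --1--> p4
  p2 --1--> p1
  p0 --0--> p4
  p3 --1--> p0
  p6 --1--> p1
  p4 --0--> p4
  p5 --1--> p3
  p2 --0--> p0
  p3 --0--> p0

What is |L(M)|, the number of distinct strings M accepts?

The useful subgraph on states {p1, p2, p6} is acyclic, so L(M) is finite; the longest accepting path visits 3 useful states, giving maximum string length 2.
Counting accepting paths from p6 by length: 1 of length 0, 1 of length 1, 1 of length 2. Total 3.

3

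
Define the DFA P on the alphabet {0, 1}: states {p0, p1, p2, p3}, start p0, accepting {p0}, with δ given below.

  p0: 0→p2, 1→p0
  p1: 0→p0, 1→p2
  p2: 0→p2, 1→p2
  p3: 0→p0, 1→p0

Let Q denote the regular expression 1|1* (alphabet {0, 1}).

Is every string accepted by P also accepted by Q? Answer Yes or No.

Converting the expression Q to a DFA (subset construction, then merging equivalent states) gives the minimal DFA with states {q0, q1}, start state q0, accepting states {q0} and transitions q0: 0→q1, 1→q0; q1: 0→q1, 1→q1.
Exploring the product automaton P × Q from the start pair (p0, q0), following both machines on each input symbol, reaches 2 state pairs: (p0, q0), (p2, q1).
P accepts in {p0} and Q accepts in {q0}. The reachable pairs whose P-component is accepting are (p0, q0); in each of them the Q-component is accepting too, so the product for L(P) \ L(Q) (P-component accepting, Q-component rejecting) has no reachable accepting pair and the difference is empty.
Hence every string in L(P) is also in L(Q).

Yes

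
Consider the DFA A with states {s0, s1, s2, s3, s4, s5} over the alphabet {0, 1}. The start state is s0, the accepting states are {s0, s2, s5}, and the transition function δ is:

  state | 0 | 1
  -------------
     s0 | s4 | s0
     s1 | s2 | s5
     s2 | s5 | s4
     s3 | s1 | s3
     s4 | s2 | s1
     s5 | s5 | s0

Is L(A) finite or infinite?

State s0 is reachable from the start and can reach an accepting state, and it lies on the cycle s0 → s0.
Traversing that cycle any number of times yields accepted strings of unbounded length, so the language is infinite.

infinite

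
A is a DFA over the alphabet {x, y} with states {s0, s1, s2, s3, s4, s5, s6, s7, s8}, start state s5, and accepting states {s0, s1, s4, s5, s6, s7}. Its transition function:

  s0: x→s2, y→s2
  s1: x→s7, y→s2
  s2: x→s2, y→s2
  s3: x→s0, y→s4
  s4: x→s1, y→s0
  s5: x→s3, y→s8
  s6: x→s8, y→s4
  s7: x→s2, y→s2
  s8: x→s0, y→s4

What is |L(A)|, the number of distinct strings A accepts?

The useful subgraph on states {s0, s1, s3, s4, s5, s7, s8} is acyclic, so L(A) is finite; the longest accepting path visits 5 useful states, giving maximum string length 4.
Counting accepting paths from s5 by length: 1 of length 0, 4 of length 2, 4 of length 3, 2 of length 4. Total 11.

11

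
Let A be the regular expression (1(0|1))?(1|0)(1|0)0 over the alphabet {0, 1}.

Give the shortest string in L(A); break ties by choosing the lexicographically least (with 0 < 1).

000

By inspection of the expression, no string of length less than 3 matches, and 000 is the lexicographically first match of length 3.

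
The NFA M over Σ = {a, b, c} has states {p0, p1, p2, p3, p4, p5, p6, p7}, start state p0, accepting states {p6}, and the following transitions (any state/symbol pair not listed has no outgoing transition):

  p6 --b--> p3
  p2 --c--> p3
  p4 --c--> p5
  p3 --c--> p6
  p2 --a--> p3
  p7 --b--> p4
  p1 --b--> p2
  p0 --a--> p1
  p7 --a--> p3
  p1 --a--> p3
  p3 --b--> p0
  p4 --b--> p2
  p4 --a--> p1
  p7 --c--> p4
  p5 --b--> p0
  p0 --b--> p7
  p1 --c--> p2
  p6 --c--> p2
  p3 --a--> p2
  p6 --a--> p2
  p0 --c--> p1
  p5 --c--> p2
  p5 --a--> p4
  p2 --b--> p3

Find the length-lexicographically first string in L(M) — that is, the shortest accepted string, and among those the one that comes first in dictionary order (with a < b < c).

A breadth-first search from p0 reaches an accepting state first via the path p0 → p1 → p3 → p6 on input aac.
No string of length < 3 is accepted (BFS exhausts all shorter strings without reaching an accepting state), and aac is the lexicographically least accepting string of length 3.

aac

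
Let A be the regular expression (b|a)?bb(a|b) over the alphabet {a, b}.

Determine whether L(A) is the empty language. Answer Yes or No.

The string bba matches the expression, so it belongs to L(A).
Since L(A) contains at least one string, it is not empty.

No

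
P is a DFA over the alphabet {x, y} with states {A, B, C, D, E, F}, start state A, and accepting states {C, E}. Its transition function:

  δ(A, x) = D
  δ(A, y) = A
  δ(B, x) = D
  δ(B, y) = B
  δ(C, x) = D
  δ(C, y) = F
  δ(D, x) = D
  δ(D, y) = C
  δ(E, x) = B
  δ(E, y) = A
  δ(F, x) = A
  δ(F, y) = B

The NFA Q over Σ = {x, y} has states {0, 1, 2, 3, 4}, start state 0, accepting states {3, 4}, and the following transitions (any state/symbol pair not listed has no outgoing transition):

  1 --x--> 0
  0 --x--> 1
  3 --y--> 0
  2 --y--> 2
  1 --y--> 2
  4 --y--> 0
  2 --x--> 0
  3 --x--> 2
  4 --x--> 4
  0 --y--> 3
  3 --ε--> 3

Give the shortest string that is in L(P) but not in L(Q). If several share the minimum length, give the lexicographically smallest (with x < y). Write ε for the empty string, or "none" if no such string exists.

The string xy is accepted by P but not by Q.
No shorter string lies in the difference, and xy is the lexicographically first length-2 string in L(P) \ L(Q).

xy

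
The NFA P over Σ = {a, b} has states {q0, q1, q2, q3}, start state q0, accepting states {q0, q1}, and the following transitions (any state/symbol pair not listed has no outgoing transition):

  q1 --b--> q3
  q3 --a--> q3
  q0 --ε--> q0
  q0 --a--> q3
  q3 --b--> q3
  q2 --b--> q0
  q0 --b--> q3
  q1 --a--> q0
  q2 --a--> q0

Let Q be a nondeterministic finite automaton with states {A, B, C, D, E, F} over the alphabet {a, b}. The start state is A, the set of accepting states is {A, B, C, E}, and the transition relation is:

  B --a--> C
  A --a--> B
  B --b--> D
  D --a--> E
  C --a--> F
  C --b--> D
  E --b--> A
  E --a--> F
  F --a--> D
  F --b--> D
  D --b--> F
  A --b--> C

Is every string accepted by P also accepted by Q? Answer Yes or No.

Exploring the product automaton P × Q from the start pair (q0, A), following both machines on each input symbol, reaches 7 state pairs: (q0, A), (q3, B), (q3, C), (q3, D), (q3, F), (q3, E), (q3, A).
P accepts in {q0, q1} and Q accepts in {A, B, C, E}. The reachable pairs whose P-component is accepting are (q0, A); in each of them the Q-component is accepting too, so the product for L(P) \ L(Q) (P-component accepting, Q-component rejecting) has no reachable accepting pair and the difference is empty.
Hence every string in L(P) is also in L(Q).

Yes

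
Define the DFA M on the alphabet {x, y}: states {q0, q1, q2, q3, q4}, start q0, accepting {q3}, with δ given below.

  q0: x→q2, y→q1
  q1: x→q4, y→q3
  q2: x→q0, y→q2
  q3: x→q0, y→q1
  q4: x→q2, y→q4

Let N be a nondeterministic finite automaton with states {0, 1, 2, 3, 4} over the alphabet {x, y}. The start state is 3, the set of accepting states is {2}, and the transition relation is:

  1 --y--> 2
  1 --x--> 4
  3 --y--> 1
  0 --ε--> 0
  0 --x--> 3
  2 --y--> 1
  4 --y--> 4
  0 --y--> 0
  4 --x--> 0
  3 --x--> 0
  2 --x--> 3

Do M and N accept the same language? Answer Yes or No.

Exploring the product automaton M × N from the start pair (q0, 3), following both machines on each input symbol, reaches 5 state pairs: (q0, 3), (q2, 0), (q1, 1), (q4, 4), (q3, 2).
M accepts in {q3} and N accepts in {2}. In every reachable pair the two components are either both accepting — (q3, 2) — or both non-accepting, so no string is accepted by exactly one of the machines: L(M) \ L(N) and L(N) \ L(M) are both empty.
Hence every string is accepted by M iff it is accepted by N, and the two languages coincide.

Yes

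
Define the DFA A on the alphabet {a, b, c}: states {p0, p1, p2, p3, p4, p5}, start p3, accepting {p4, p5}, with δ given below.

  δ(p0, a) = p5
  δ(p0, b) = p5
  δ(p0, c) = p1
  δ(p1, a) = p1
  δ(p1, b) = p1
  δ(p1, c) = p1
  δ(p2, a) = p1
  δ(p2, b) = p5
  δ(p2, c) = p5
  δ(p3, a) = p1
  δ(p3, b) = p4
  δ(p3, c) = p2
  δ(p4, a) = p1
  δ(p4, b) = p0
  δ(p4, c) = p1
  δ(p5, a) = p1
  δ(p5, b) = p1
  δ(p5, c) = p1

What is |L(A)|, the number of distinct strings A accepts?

The useful subgraph on states {p0, p2, p3, p4, p5} is acyclic, so L(A) is finite; the longest accepting path visits 4 useful states, giving maximum string length 3.
Counting accepting paths from p3 by length: 1 of length 1, 2 of length 2, 2 of length 3. Total 5.

5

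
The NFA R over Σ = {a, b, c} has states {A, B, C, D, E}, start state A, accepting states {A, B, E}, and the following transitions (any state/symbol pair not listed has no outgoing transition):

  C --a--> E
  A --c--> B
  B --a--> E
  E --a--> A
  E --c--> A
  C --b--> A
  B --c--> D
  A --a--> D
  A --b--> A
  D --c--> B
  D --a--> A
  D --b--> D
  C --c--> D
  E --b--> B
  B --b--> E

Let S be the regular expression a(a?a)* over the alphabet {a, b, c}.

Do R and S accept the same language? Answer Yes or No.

The empty string ε is accepted by R but rejected by S.
So L(R) ≠ L(S).

No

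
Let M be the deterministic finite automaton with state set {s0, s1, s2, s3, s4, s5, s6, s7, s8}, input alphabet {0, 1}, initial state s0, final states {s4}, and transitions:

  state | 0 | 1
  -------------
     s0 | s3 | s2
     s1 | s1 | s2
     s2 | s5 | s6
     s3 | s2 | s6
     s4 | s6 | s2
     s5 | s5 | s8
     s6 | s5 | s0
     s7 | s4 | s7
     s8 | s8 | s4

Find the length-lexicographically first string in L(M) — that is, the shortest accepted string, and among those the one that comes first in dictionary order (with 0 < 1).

1011

A breadth-first search from s0 reaches an accepting state first via the path s0 → s2 → s5 → s8 → s4 on input 1011.
No string of length < 4 is accepted (BFS exhausts all shorter strings without reaching an accepting state), and 1011 is the lexicographically least accepting string of length 4.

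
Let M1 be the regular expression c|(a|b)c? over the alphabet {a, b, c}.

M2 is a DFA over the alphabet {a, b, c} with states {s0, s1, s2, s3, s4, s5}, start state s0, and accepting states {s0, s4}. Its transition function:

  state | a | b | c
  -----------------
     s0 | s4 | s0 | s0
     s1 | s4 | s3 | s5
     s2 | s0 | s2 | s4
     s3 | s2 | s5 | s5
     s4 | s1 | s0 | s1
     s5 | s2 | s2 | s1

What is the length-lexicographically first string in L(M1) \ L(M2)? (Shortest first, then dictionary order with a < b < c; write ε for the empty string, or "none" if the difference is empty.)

ac

The string ac is accepted by M1 but not by M2.
No shorter string lies in the difference, and ac is the lexicographically first length-2 string in L(M1) \ L(M2).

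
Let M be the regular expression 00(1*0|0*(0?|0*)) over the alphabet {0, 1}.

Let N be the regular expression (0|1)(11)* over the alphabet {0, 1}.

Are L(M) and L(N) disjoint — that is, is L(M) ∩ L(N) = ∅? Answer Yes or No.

Converting the expression M to a DFA (subset construction, then merging equivalent states) gives the minimal DFA with states {m0, m1, m2, m3, m4, m5, m6}, start state m0, accepting states {m3, m4, m6} and transitions m0: 0→m1, 1→m2; m1: 0→m3, 1→m2; m2: 0→m2, 1→m2; m3: 0→m4, 1→m5; m4: 0→m4, 1→m2; m5: 0→m6, 1→m5; m6: 0→m2, 1→m2.
Converting the expression N to a DFA (subset construction, then merging equivalent states) gives the minimal DFA with states {n0, n1, n2, n3}, start state n0, accepting states {n1} and transitions n0: 0→n1, 1→n1; n1: 0→n2, 1→n3; n2: 0→n2, 1→n2; n3: 0→n2, 1→n1.
Exploring the product automaton M × N from the start pair (m0, n0), following both machines on each input symbol, reaches 9 state pairs: (m0, n0), (m1, n1), (m2, n1), (m3, n2), (m2, n3), (m2, n2), (m4, n2), (m5, n2), (m6, n2).
M accepts in {m3, m4, m6} and N accepts in {n1}; no reachable pair has both components accepting, so no string drives both machines to acceptance simultaneously and L(M) ∩ L(N) = ∅.
So no string is accepted by both, and the intersection is empty.

Yes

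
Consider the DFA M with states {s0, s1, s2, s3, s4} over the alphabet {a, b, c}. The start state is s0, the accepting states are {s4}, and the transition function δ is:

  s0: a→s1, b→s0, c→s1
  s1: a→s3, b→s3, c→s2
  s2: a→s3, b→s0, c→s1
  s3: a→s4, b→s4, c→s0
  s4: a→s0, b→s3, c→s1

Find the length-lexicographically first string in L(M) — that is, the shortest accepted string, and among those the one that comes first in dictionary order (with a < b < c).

A breadth-first search from s0 reaches an accepting state first via the path s0 → s1 → s3 → s4 on input aaa.
No string of length < 3 is accepted (BFS exhausts all shorter strings without reaching an accepting state), and aaa is the lexicographically least accepting string of length 3.

aaa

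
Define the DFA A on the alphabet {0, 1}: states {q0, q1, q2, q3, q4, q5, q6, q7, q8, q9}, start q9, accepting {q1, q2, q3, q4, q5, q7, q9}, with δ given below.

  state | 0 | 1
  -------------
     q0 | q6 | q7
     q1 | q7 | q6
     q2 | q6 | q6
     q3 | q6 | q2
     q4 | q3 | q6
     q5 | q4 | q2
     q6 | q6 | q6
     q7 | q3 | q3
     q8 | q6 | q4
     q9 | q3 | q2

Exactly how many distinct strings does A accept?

4

The useful subgraph on states {q2, q3, q9} is acyclic, so L(A) is finite; the longest accepting path visits 3 useful states, giving maximum string length 2.
Counting accepting paths from q9 by length: 1 of length 0, 2 of length 1, 1 of length 2. Total 4.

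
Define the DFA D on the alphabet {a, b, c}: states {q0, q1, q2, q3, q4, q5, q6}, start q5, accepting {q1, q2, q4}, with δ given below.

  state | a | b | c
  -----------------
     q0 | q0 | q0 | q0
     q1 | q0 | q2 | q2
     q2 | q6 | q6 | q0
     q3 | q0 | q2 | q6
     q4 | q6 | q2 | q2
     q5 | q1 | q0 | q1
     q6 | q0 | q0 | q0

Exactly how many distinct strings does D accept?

6

The useful subgraph on states {q1, q2, q5} is acyclic, so L(D) is finite; the longest accepting path visits 3 useful states, giving maximum string length 2.
Counting accepting paths from q5 by length: 2 of length 1, 4 of length 2. Total 6.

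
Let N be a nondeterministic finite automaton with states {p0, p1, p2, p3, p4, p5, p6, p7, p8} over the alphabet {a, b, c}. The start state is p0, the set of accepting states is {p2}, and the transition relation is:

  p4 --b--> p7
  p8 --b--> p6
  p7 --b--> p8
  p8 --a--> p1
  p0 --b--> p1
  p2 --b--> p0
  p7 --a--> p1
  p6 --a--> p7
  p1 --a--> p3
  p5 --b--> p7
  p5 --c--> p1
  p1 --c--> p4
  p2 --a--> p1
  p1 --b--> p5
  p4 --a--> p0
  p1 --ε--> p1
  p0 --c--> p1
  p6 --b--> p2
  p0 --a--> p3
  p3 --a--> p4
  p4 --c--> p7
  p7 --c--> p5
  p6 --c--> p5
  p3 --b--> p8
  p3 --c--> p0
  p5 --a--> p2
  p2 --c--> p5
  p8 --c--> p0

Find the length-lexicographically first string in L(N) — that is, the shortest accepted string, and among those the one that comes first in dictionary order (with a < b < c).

bba

A breadth-first search from p0 reaches an accepting state first via the path p0 → p1 → p5 → p2 on input bba.
No string of length < 3 is accepted (BFS exhausts all shorter strings without reaching an accepting state), and bba is the lexicographically least accepting string of length 3.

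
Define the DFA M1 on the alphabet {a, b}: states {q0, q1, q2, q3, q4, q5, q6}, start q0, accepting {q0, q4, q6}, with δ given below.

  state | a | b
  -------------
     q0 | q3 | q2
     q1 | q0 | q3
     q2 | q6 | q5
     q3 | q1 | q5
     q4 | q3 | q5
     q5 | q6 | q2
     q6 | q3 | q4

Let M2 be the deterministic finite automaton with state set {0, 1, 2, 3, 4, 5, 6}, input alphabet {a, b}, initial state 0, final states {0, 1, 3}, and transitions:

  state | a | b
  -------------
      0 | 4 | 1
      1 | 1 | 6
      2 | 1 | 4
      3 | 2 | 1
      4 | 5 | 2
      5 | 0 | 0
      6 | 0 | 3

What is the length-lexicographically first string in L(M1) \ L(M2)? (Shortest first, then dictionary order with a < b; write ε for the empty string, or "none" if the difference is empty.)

The string bab is accepted by M1 but not by M2.
No shorter string lies in the difference, and bab is the lexicographically first length-3 string in L(M1) \ L(M2).

bab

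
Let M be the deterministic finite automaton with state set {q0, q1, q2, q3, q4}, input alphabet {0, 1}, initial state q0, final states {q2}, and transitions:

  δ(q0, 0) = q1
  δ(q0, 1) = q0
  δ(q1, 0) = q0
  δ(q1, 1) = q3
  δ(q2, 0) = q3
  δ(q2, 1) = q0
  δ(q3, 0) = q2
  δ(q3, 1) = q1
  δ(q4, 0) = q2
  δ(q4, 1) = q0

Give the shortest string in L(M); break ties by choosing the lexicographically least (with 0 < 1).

010

A breadth-first search from q0 reaches an accepting state first via the path q0 → q1 → q3 → q2 on input 010.
No string of length < 3 is accepted (BFS exhausts all shorter strings without reaching an accepting state), and 010 is the lexicographically least accepting string of length 3.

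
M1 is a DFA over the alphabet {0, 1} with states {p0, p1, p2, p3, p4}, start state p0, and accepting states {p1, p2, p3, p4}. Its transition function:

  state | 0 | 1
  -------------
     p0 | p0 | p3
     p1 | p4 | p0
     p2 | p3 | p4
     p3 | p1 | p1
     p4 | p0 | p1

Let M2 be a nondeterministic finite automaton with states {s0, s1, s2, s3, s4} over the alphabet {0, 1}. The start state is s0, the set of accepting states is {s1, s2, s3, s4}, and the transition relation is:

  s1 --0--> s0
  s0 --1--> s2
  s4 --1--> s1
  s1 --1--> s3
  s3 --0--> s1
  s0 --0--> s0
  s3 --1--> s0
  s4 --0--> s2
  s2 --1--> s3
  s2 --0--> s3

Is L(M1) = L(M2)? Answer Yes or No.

Exploring the product automaton M1 × M2 from the start pair (p0, s0), following both machines on each input symbol, reaches 4 state pairs: (p0, s0), (p3, s2), (p1, s3), (p4, s1).
M1 accepts in {p1, p2, p3, p4} and M2 accepts in {s1, s2, s3, s4}. In every reachable pair the two components are either both accepting — (p3, s2), (p1, s3), (p4, s1) — or both non-accepting, so no string is accepted by exactly one of the machines: L(M1) \ L(M2) and L(M2) \ L(M1) are both empty.
Hence every string is accepted by M1 iff it is accepted by M2, and the two languages coincide.

Yes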